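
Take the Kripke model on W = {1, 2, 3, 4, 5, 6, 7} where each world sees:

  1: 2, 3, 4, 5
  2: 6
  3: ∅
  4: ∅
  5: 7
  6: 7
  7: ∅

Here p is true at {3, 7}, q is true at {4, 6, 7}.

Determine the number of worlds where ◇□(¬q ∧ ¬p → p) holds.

1: successors {2, 3, 4, 5}; □(¬q ∧ ¬p → p) there: 2:T, 3:T, 4:T, 5:T. ✓
2: successors {6}; □(¬q ∧ ¬p → p) there: 6:T. ✓
3: no successors, so ◇□(¬q ∧ ¬p → p) fails. ✗
4: no successors, so ◇□(¬q ∧ ¬p → p) fails. ✗
5: successors {7}; □(¬q ∧ ¬p → p) there: 7:T. ✓
6: successors {7}; □(¬q ∧ ¬p → p) there: 7:T. ✓
7: no successors, so ◇□(¬q ∧ ¬p → p) fails. ✗
Satisfying worlds: {1, 2, 5, 6}.

4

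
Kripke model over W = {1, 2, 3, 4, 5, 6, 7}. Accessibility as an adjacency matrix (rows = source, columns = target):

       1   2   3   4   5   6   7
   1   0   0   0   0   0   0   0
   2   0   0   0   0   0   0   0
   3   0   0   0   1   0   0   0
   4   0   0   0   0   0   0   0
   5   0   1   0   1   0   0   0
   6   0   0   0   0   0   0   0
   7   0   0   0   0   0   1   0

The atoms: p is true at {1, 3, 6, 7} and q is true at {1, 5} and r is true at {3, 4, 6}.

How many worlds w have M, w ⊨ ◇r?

1: no successors, so ◇r fails. ✗
2: no successors, so ◇r fails. ✗
3: successors {4}; r there: 4:T. ✓
4: no successors, so ◇r fails. ✗
5: successors {2, 4}; r there: 2:F, 4:T. ✓
6: no successors, so ◇r fails. ✗
7: successors {6}; r there: 6:T. ✓
Satisfying worlds: {3, 5, 7}.

3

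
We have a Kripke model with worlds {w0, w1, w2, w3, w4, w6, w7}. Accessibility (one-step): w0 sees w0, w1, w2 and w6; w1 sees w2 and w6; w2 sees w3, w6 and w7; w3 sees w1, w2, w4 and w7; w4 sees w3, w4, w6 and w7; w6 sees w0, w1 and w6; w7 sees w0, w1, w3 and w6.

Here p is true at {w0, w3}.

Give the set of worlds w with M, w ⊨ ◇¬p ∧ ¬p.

{w1, w2, w4, w6, w7}

w0: ◇¬p is T, ¬p is F. ✗
w1: ◇¬p is T, ¬p is T. ✓
w2: ◇¬p is T, ¬p is T. ✓
w3: ◇¬p is T, ¬p is F. ✗
w4: ◇¬p is T, ¬p is T. ✓
w6: ◇¬p is T, ¬p is T. ✓
w7: ◇¬p is T, ¬p is T. ✓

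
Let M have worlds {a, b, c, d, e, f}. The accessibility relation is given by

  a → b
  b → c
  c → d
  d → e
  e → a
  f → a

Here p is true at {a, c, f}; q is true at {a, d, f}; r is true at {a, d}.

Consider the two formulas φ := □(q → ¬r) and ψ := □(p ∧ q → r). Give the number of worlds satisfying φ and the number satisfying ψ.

For □(q → ¬r):
a: successors {b}; q → ¬r there: b:T. ✓
b: successors {c}; q → ¬r there: c:T. ✓
c: successors {d}; q → ¬r there: d:F. ✗
d: successors {e}; q → ¬r there: e:T. ✓
e: successors {a}; q → ¬r there: a:F. ✗
f: successors {a}; q → ¬r there: a:F. ✗
— 3 worlds.
For □(p ∧ q → r):
a: successors {b}; p ∧ q → r there: b:T. ✓
b: successors {c}; p ∧ q → r there: c:T. ✓
c: successors {d}; p ∧ q → r there: d:T. ✓
d: successors {e}; p ∧ q → r there: e:T. ✓
e: successors {a}; p ∧ q → r there: a:T. ✓
f: successors {a}; p ∧ q → r there: a:T. ✓
— 6 worlds.

3 and 6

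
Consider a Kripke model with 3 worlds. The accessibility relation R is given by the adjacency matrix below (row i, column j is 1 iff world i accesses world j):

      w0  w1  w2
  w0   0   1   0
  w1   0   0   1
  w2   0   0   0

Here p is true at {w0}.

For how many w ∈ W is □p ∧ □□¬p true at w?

w0: □p is F, □□¬p is T. ✗
w1: □p is F, □□¬p is T. ✗
w2: □p is T, □□¬p is T. ✓
Satisfying worlds: {w2}.

1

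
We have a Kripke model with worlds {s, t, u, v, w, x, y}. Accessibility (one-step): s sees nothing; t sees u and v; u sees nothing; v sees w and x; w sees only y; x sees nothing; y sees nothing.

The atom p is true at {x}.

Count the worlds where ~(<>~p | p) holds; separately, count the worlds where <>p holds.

3 and 1

For ~(<>~p | p):
s: <>~p | p is F. ✓
t: <>~p | p is T. ✗
u: <>~p | p is F. ✓
v: <>~p | p is T. ✗
w: <>~p | p is T. ✗
x: <>~p | p is T. ✗
y: <>~p | p is F. ✓
— 3 worlds.
For <>p:
s: no successors, so <>p fails. ✗
t: successors {u, v}; p there: u:F, v:F. ✗
u: no successors, so <>p fails. ✗
v: successors {w, x}; p there: w:F, x:T. ✓
w: successors {y}; p there: y:F. ✗
x: no successors, so <>p fails. ✗
y: no successors, so <>p fails. ✗
— 1 world.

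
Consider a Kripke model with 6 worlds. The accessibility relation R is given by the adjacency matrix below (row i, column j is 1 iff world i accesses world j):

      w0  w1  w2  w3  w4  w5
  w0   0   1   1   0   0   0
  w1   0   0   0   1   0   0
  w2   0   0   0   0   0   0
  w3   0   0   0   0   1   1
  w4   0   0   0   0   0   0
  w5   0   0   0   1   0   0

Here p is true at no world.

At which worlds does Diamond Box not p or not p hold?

w0: Diamond Box not p is T, not p is T. ✓
w1: Diamond Box not p is T, not p is T. ✓
w2: Diamond Box not p is F, not p is T. ✓
w3: Diamond Box not p is T, not p is T. ✓
w4: Diamond Box not p is F, not p is T. ✓
w5: Diamond Box not p is T, not p is T. ✓

{w0, w1, w2, w3, w4, w5}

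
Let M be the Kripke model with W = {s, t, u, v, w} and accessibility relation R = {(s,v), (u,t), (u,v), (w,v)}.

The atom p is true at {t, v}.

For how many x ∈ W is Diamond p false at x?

s: successors {v}; p there: v:T. ✓
t: no successors, so Diamond p fails. ✗
u: successors {t, v}; p there: t:T, v:T. ✓
v: no successors, so Diamond p fails. ✗
w: successors {v}; p there: v:T. ✓
Satisfying worlds: {s, u, w}.
So Diamond p fails at the other 2 worlds.

2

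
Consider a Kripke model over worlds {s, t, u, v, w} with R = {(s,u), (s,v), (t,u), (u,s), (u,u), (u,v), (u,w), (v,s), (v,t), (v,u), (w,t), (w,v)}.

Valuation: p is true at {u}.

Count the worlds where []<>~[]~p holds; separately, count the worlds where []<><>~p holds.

5 and 5

For []<>~[]~p:
s: successors {u, v}; <>~[]~p there: u:T, v:T. ✓
t: successors {u}; <>~[]~p there: u:T. ✓
u: successors {s, u, v, w}; <>~[]~p there: s:T, u:T, v:T, w:T. ✓
v: successors {s, t, u}; <>~[]~p there: s:T, t:T, u:T. ✓
w: successors {t, v}; <>~[]~p there: t:T, v:T. ✓
— 5 worlds.
For []<><>~p:
s: successors {u, v}; <><>~p there: u:T, v:T. ✓
t: successors {u}; <><>~p there: u:T. ✓
u: successors {s, u, v, w}; <><>~p there: s:T, u:T, v:T, w:T. ✓
v: successors {s, t, u}; <><>~p there: s:T, t:T, u:T. ✓
w: successors {t, v}; <><>~p there: t:T, v:T. ✓
— 5 worlds.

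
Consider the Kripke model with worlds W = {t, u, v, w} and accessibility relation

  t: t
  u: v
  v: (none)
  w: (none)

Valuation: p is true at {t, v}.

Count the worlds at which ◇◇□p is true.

t: successors {t}; ◇□p there: t:T. ✓
u: successors {v}; ◇□p there: v:F. ✗
v: no successors, so ◇◇□p fails. ✗
w: no successors, so ◇◇□p fails. ✗
Satisfying worlds: {t}.

1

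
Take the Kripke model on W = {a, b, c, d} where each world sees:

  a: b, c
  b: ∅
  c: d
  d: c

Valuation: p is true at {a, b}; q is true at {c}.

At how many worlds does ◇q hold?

2

a: successors {b, c}; q there: b:F, c:T. ✓
b: no successors, so ◇q fails. ✗
c: successors {d}; q there: d:F. ✗
d: successors {c}; q there: c:T. ✓
Satisfying worlds: {a, d}.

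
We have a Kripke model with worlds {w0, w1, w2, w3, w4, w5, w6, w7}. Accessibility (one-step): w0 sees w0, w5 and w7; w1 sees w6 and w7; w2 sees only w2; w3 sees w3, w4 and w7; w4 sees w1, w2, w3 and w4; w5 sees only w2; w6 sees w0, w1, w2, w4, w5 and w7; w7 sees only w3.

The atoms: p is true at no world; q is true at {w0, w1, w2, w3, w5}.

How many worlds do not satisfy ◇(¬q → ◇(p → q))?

w0: successors {w0, w5, w7}; ¬q → ◇(p → q) there: w0:T, w5:T, w7:T. ✓
w1: successors {w6, w7}; ¬q → ◇(p → q) there: w6:T, w7:T. ✓
w2: successors {w2}; ¬q → ◇(p → q) there: w2:T. ✓
w3: successors {w3, w4, w7}; ¬q → ◇(p → q) there: w3:T, w4:T, w7:T. ✓
w4: successors {w1, w2, w3, w4}; ¬q → ◇(p → q) there: w1:T, w2:T, w3:T, w4:T. ✓
w5: successors {w2}; ¬q → ◇(p → q) there: w2:T. ✓
w6: successors {w0, w1, w2, w4, w5, w7}; ¬q → ◇(p → q) there: w0:T, w1:T, w2:T, w4:T, w5:T, w7:T. ✓
w7: successors {w3}; ¬q → ◇(p → q) there: w3:T. ✓
Satisfying worlds: {w0, w1, w2, w3, w4, w5, w6, w7}.
So ◇(¬q → ◇(p → q)) fails at the other 0 worlds.

0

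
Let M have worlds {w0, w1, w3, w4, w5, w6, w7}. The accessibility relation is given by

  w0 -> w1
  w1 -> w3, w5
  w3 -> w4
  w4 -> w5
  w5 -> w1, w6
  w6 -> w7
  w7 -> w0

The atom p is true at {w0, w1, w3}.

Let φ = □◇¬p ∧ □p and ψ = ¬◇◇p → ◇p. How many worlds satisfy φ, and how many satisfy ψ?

For □◇¬p ∧ □p:
w0: □◇¬p is T, □p is T. ✓
w1: □◇¬p is T, □p is F. ✗
w3: □◇¬p is T, □p is F. ✗
w4: □◇¬p is T, □p is F. ✗
w5: □◇¬p is T, □p is F. ✗
w6: □◇¬p is F, □p is F. ✗
w7: □◇¬p is F, □p is T. ✗
— 1 world.
For ¬◇◇p → ◇p:
w0: ¬◇◇p is F, ◇p is T. ✓
w1: ¬◇◇p is F, ◇p is T. ✓
w3: ¬◇◇p is T, ◇p is F. ✗
w4: ¬◇◇p is F, ◇p is F. ✓
w5: ¬◇◇p is F, ◇p is T. ✓
w6: ¬◇◇p is F, ◇p is F. ✓
w7: ¬◇◇p is F, ◇p is T. ✓
— 6 worlds.

1 and 6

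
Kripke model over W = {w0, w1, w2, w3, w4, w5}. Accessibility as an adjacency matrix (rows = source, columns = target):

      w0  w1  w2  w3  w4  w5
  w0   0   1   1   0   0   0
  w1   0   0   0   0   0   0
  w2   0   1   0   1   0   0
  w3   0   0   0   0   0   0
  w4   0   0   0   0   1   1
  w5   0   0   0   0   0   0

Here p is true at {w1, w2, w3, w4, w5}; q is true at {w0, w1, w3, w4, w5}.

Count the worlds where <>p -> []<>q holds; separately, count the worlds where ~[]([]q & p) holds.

For <>p -> []<>q:
w0: <>p is T, []<>q is F. ✗
w1: <>p is F, []<>q is T. ✓
w2: <>p is T, []<>q is F. ✗
w3: <>p is F, []<>q is T. ✓
w4: <>p is T, []<>q is F. ✗
w5: <>p is F, []<>q is T. ✓
— 3 worlds.
For ~[]([]q & p):
w0: []([]q & p) is T. ✗
w1: []([]q & p) is T. ✗
w2: []([]q & p) is T. ✗
w3: []([]q & p) is T. ✗
w4: []([]q & p) is T. ✗
w5: []([]q & p) is T. ✗
— 0 worlds.

3 and 0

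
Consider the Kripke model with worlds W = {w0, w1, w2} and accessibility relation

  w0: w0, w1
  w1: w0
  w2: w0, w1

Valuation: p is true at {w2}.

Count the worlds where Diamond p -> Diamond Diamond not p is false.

0

w0: Diamond p is F, Diamond Diamond not p is T. ✓
w1: Diamond p is F, Diamond Diamond not p is T. ✓
w2: Diamond p is F, Diamond Diamond not p is T. ✓
Satisfying worlds: {w0, w1, w2}.
So Diamond p -> Diamond Diamond not p fails at the other 0 worlds.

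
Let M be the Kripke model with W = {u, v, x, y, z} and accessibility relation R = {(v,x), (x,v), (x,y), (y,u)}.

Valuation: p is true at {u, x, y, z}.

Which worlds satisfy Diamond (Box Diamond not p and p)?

{y}

u: no successors, so Diamond (Box Diamond not p and p) fails. ✗
v: successors {x}; Box Diamond not p and p there: x:F. ✗
x: successors {v, y}; Box Diamond not p and p there: v:F, y:F. ✗
y: successors {u}; Box Diamond not p and p there: u:T. ✓
z: no successors, so Diamond (Box Diamond not p and p) fails. ✗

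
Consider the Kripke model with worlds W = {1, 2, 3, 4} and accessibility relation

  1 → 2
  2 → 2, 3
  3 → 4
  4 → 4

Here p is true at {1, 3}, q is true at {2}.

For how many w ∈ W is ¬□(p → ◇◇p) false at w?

1: □(p → ◇◇p) is T. ✗
2: □(p → ◇◇p) is F. ✓
3: □(p → ◇◇p) is T. ✗
4: □(p → ◇◇p) is T. ✗
Satisfying worlds: {2}.
So ¬□(p → ◇◇p) fails at the other 3 worlds.

3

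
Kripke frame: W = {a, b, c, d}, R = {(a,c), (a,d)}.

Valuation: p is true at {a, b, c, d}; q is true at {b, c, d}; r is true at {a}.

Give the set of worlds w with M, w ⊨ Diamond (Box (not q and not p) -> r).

∅

a: successors {c, d}; Box (not q and not p) -> r there: c:F, d:F. ✗
b: no successors, so Diamond (Box (not q and not p) -> r) fails. ✗
c: no successors, so Diamond (Box (not q and not p) -> r) fails. ✗
d: no successors, so Diamond (Box (not q and not p) -> r) fails. ✗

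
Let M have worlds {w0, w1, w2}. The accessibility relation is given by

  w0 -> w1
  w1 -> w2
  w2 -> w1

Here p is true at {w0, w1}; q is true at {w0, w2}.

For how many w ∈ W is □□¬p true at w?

2

w0: successors {w1}; □¬p there: w1:T. ✓
w1: successors {w2}; □¬p there: w2:F. ✗
w2: successors {w1}; □¬p there: w1:T. ✓
Satisfying worlds: {w0, w2}.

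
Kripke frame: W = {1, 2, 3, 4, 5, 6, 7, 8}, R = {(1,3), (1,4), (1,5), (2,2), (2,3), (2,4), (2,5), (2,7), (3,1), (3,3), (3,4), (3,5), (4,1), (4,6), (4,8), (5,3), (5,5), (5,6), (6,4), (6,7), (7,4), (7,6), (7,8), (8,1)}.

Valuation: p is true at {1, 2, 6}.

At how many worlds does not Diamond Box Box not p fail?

1: Diamond Box Box not p is F. ✓
2: Diamond Box Box not p is F. ✓
3: Diamond Box Box not p is F. ✓
4: Diamond Box Box not p is T. ✗
5: Diamond Box Box not p is F. ✓
6: Diamond Box Box not p is F. ✓
7: Diamond Box Box not p is T. ✗
8: Diamond Box Box not p is F. ✓
Satisfying worlds: {1, 2, 3, 5, 6, 8}.
So not Diamond Box Box not p fails at the other 2 worlds.

2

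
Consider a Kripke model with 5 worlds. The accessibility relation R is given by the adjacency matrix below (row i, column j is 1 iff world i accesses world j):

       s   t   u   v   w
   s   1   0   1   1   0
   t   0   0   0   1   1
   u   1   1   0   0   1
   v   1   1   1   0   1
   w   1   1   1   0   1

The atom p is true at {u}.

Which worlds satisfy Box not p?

{t, u}

s: successors {s, u, v}; not p there: s:T, u:F, v:T. ✗
t: successors {v, w}; not p there: v:T, w:T. ✓
u: successors {s, t, w}; not p there: s:T, t:T, w:T. ✓
v: successors {s, t, u, w}; not p there: s:T, t:T, u:F, w:T. ✗
w: successors {s, t, u, w}; not p there: s:T, t:T, u:F, w:T. ✗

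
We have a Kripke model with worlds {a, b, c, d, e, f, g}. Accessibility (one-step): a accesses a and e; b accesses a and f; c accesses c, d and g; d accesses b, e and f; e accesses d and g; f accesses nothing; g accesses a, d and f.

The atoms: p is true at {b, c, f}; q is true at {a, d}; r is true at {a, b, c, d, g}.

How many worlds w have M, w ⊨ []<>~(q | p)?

a: successors {a, e}; <>~(q | p) there: a:T, e:T. ✓
b: successors {a, f}; <>~(q | p) there: a:T, f:F. ✗
c: successors {c, d, g}; <>~(q | p) there: c:T, d:T, g:F. ✗
d: successors {b, e, f}; <>~(q | p) there: b:F, e:T, f:F. ✗
e: successors {d, g}; <>~(q | p) there: d:T, g:F. ✗
f: no successors, so []<>~(q | p) holds vacuously. ✓
g: successors {a, d, f}; <>~(q | p) there: a:T, d:T, f:F. ✗
Satisfying worlds: {a, f}.

2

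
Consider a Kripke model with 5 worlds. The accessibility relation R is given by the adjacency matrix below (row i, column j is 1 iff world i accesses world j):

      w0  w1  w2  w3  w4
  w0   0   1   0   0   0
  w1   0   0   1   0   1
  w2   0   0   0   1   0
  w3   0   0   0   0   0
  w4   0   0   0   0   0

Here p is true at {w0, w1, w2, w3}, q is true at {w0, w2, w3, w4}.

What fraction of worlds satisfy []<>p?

w0: successors {w1}; <>p there: w1:T. ✓
w1: successors {w2, w4}; <>p there: w2:T, w4:F. ✗
w2: successors {w3}; <>p there: w3:F. ✗
w3: no successors, so []<>p holds vacuously. ✓
w4: no successors, so []<>p holds vacuously. ✓
That's 3 of 5 worlds, so 3/5.

3/5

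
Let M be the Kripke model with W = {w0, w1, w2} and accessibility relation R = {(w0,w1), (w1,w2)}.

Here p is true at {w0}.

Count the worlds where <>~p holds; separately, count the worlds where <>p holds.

2 and 0

For <>~p:
w0: successors {w1}; ~p there: w1:T. ✓
w1: successors {w2}; ~p there: w2:T. ✓
w2: no successors, so <>~p fails. ✗
— 2 worlds.
For <>p:
w0: successors {w1}; p there: w1:F. ✗
w1: successors {w2}; p there: w2:F. ✗
w2: no successors, so <>p fails. ✗
— 0 worlds.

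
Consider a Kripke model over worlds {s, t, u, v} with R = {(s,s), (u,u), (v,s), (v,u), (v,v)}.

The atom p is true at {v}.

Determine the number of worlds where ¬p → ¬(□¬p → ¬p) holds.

1

s: ¬p is T, ¬(□¬p → ¬p) is F. ✗
t: ¬p is T, ¬(□¬p → ¬p) is F. ✗
u: ¬p is T, ¬(□¬p → ¬p) is F. ✗
v: ¬p is F, ¬(□¬p → ¬p) is F. ✓
Satisfying worlds: {v}.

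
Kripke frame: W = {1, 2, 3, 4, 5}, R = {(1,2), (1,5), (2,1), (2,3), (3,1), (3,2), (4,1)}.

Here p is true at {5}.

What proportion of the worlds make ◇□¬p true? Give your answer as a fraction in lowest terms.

1: successors {2, 5}; □¬p there: 2:T, 5:T. ✓
2: successors {1, 3}; □¬p there: 1:F, 3:T. ✓
3: successors {1, 2}; □¬p there: 1:F, 2:T. ✓
4: successors {1}; □¬p there: 1:F. ✗
5: no successors, so ◇□¬p fails. ✗
That's 3 of 5 worlds, so 3/5.

3/5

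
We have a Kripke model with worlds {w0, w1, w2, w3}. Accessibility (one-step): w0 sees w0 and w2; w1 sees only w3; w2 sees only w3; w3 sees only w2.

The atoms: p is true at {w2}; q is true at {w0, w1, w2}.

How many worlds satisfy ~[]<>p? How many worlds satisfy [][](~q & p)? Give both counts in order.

2 and 0

For ~[]<>p:
w0: []<>p is F. ✓
w1: []<>p is T. ✗
w2: []<>p is T. ✗
w3: []<>p is F. ✓
— 2 worlds.
For [][](~q & p):
w0: successors {w0, w2}; [](~q & p) there: w0:F, w2:F. ✗
w1: successors {w3}; [](~q & p) there: w3:F. ✗
w2: successors {w3}; [](~q & p) there: w3:F. ✗
w3: successors {w2}; [](~q & p) there: w2:F. ✗
— 0 worlds.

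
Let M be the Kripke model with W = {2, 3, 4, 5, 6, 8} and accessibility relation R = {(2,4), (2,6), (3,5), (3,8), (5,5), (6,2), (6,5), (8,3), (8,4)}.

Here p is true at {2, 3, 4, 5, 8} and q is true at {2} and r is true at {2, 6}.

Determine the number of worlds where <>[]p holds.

2: successors {4, 6}; []p there: 4:T, 6:T. ✓
3: successors {5, 8}; []p there: 5:T, 8:T. ✓
4: no successors, so <>[]p fails. ✗
5: successors {5}; []p there: 5:T. ✓
6: successors {2, 5}; []p there: 2:F, 5:T. ✓
8: successors {3, 4}; []p there: 3:T, 4:T. ✓
Satisfying worlds: {2, 3, 5, 6, 8}.

5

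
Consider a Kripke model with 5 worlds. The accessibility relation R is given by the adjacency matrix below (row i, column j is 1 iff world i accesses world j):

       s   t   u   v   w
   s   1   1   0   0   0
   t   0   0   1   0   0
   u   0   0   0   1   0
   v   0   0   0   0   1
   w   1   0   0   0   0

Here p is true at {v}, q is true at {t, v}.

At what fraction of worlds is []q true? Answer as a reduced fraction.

s: successors {s, t}; q there: s:F, t:T. ✗
t: successors {u}; q there: u:F. ✗
u: successors {v}; q there: v:T. ✓
v: successors {w}; q there: w:F. ✗
w: successors {s}; q there: s:F. ✗
That's 1 of 5 worlds, so 1/5.

1/5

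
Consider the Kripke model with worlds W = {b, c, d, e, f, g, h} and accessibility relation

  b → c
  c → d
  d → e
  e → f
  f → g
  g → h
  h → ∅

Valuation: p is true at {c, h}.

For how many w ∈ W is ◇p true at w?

b: successors {c}; p there: c:T. ✓
c: successors {d}; p there: d:F. ✗
d: successors {e}; p there: e:F. ✗
e: successors {f}; p there: f:F. ✗
f: successors {g}; p there: g:F. ✗
g: successors {h}; p there: h:T. ✓
h: no successors, so ◇p fails. ✗
Satisfying worlds: {b, g}.

2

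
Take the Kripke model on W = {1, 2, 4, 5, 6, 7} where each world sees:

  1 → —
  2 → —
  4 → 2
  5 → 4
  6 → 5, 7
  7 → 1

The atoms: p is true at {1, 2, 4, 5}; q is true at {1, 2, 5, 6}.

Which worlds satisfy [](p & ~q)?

{1, 2, 5}

1: no successors, so [](p & ~q) holds vacuously. ✓
2: no successors, so [](p & ~q) holds vacuously. ✓
4: successors {2}; p & ~q there: 2:F. ✗
5: successors {4}; p & ~q there: 4:T. ✓
6: successors {5, 7}; p & ~q there: 5:F, 7:F. ✗
7: successors {1}; p & ~q there: 1:F. ✗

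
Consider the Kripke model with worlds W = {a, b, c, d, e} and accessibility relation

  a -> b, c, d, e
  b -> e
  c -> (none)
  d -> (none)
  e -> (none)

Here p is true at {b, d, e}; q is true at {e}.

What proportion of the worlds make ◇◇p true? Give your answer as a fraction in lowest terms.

1/5

a: successors {b, c, d, e}; ◇p there: b:T, c:F, d:F, e:F. ✓
b: successors {e}; ◇p there: e:F. ✗
c: no successors, so ◇◇p fails. ✗
d: no successors, so ◇◇p fails. ✗
e: no successors, so ◇◇p fails. ✗
That's 1 of 5 worlds, so 1/5.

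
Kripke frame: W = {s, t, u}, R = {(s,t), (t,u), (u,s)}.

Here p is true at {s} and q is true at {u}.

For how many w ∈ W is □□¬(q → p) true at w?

1

s: successors {t}; □¬(q → p) there: t:T. ✓
t: successors {u}; □¬(q → p) there: u:F. ✗
u: successors {s}; □¬(q → p) there: s:F. ✗
Satisfying worlds: {s}.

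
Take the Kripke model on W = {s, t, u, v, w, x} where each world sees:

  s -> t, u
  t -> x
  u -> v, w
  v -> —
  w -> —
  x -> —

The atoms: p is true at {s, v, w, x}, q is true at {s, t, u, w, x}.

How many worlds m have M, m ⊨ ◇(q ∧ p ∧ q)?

2

s: successors {t, u}; q ∧ p ∧ q there: t:F, u:F. ✗
t: successors {x}; q ∧ p ∧ q there: x:T. ✓
u: successors {v, w}; q ∧ p ∧ q there: v:F, w:T. ✓
v: no successors, so ◇(q ∧ p ∧ q) fails. ✗
w: no successors, so ◇(q ∧ p ∧ q) fails. ✗
x: no successors, so ◇(q ∧ p ∧ q) fails. ✗
Satisfying worlds: {t, u}.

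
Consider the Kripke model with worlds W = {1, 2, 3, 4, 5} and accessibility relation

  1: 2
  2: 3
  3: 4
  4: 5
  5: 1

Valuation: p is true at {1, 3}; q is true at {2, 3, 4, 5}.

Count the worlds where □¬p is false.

1: successors {2}; ¬p there: 2:T. ✓
2: successors {3}; ¬p there: 3:F. ✗
3: successors {4}; ¬p there: 4:T. ✓
4: successors {5}; ¬p there: 5:T. ✓
5: successors {1}; ¬p there: 1:F. ✗
Satisfying worlds: {1, 3, 4}.
So □¬p fails at the other 2 worlds.

2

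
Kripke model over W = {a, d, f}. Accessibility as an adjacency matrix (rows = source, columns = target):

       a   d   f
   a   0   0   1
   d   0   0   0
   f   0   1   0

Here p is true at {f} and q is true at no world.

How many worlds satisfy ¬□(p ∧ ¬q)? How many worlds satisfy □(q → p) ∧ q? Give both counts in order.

For ¬□(p ∧ ¬q):
a: □(p ∧ ¬q) is T. ✗
d: □(p ∧ ¬q) is T. ✗
f: □(p ∧ ¬q) is F. ✓
— 1 world.
For □(q → p) ∧ q:
a: □(q → p) is T, q is F. ✗
d: □(q → p) is T, q is F. ✗
f: □(q → p) is T, q is F. ✗
— 0 worlds.

1 and 0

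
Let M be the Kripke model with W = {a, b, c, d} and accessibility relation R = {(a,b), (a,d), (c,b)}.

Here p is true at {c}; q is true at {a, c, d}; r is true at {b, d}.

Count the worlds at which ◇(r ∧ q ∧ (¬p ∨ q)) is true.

a: successors {b, d}; r ∧ q ∧ (¬p ∨ q) there: b:F, d:T. ✓
b: no successors, so ◇(r ∧ q ∧ (¬p ∨ q)) fails. ✗
c: successors {b}; r ∧ q ∧ (¬p ∨ q) there: b:F. ✗
d: no successors, so ◇(r ∧ q ∧ (¬p ∨ q)) fails. ✗
Satisfying worlds: {a}.

1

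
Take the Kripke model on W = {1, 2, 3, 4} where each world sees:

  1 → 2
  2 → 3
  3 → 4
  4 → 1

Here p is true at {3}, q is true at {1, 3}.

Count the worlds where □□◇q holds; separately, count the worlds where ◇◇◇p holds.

For □□◇q:
1: successors {2}; □◇q there: 2:F. ✗
2: successors {3}; □◇q there: 3:T. ✓
3: successors {4}; □◇q there: 4:F. ✗
4: successors {1}; □◇q there: 1:T. ✓
— 2 worlds.
For ◇◇◇p:
1: successors {2}; ◇◇p there: 2:F. ✗
2: successors {3}; ◇◇p there: 3:F. ✗
3: successors {4}; ◇◇p there: 4:F. ✗
4: successors {1}; ◇◇p there: 1:T. ✓
— 1 world.

2 and 1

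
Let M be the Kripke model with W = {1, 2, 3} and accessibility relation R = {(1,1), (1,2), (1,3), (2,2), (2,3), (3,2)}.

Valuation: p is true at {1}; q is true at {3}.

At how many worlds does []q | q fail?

2

1: []q is F, q is F. ✗
2: []q is F, q is F. ✗
3: []q is F, q is T. ✓
Satisfying worlds: {3}.
So []q | q fails at the other 2 worlds.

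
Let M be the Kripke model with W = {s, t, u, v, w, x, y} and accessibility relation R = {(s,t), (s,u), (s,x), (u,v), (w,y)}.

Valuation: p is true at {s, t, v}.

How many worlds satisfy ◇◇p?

1

s: successors {t, u, x}; ◇p there: t:F, u:T, x:F. ✓
t: no successors, so ◇◇p fails. ✗
u: successors {v}; ◇p there: v:F. ✗
v: no successors, so ◇◇p fails. ✗
w: successors {y}; ◇p there: y:F. ✗
x: no successors, so ◇◇p fails. ✗
y: no successors, so ◇◇p fails. ✗
Satisfying worlds: {s}.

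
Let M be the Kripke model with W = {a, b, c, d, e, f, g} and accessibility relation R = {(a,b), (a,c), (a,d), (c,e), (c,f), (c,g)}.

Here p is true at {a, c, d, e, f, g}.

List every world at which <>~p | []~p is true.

a: <>~p is T, []~p is F. ✓
b: <>~p is F, []~p is T. ✓
c: <>~p is F, []~p is F. ✗
d: <>~p is F, []~p is T. ✓
e: <>~p is F, []~p is T. ✓
f: <>~p is F, []~p is T. ✓
g: <>~p is F, []~p is T. ✓

{a, b, d, e, f, g}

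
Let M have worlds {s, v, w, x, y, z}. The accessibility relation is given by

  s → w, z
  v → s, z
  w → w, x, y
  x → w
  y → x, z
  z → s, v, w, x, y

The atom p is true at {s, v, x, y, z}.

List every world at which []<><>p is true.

s: successors {w, z}; <><>p there: w:T, z:T. ✓
v: successors {s, z}; <><>p there: s:T, z:T. ✓
w: successors {w, x, y}; <><>p there: w:T, x:T, y:T. ✓
x: successors {w}; <><>p there: w:T. ✓
y: successors {x, z}; <><>p there: x:T, z:T. ✓
z: successors {s, v, w, x, y}; <><>p there: s:T, v:T, w:T, x:T, y:T. ✓

{s, v, w, x, y, z}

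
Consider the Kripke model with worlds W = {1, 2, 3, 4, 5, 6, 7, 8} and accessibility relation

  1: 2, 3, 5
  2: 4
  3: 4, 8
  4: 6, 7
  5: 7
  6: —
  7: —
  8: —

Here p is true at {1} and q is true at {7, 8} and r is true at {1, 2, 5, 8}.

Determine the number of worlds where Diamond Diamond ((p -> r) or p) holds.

3

1: successors {2, 3, 5}; Diamond ((p -> r) or p) there: 2:T, 3:T, 5:T. ✓
2: successors {4}; Diamond ((p -> r) or p) there: 4:T. ✓
3: successors {4, 8}; Diamond ((p -> r) or p) there: 4:T, 8:F. ✓
4: successors {6, 7}; Diamond ((p -> r) or p) there: 6:F, 7:F. ✗
5: successors {7}; Diamond ((p -> r) or p) there: 7:F. ✗
6: no successors, so Diamond Diamond ((p -> r) or p) fails. ✗
7: no successors, so Diamond Diamond ((p -> r) or p) fails. ✗
8: no successors, so Diamond Diamond ((p -> r) or p) fails. ✗
Satisfying worlds: {1, 2, 3}.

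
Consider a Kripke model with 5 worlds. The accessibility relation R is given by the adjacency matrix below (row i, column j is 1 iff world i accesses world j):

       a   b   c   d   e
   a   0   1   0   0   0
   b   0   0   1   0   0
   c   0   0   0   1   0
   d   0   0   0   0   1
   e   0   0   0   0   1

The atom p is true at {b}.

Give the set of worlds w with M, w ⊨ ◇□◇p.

∅

a: successors {b}; □◇p there: b:F. ✗
b: successors {c}; □◇p there: c:F. ✗
c: successors {d}; □◇p there: d:F. ✗
d: successors {e}; □◇p there: e:F. ✗
e: successors {e}; □◇p there: e:F. ✗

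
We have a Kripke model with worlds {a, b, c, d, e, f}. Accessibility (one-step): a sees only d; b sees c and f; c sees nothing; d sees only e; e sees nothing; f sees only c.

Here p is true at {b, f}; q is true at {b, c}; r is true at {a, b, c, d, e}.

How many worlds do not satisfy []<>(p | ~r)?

4

a: successors {d}; <>(p | ~r) there: d:F. ✗
b: successors {c, f}; <>(p | ~r) there: c:F, f:F. ✗
c: no successors, so []<>(p | ~r) holds vacuously. ✓
d: successors {e}; <>(p | ~r) there: e:F. ✗
e: no successors, so []<>(p | ~r) holds vacuously. ✓
f: successors {c}; <>(p | ~r) there: c:F. ✗
Satisfying worlds: {c, e}.
So []<>(p | ~r) fails at the other 4 worlds.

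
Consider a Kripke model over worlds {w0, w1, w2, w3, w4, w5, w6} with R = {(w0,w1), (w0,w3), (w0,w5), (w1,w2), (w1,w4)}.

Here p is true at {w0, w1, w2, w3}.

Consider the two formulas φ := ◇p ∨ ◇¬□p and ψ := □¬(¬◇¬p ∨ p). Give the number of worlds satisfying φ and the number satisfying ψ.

2 and 5

For ◇p ∨ ◇¬□p:
w0: ◇p is T, ◇¬□p is T. ✓
w1: ◇p is T, ◇¬□p is F. ✓
w2: ◇p is F, ◇¬□p is F. ✗
w3: ◇p is F, ◇¬□p is F. ✗
w4: ◇p is F, ◇¬□p is F. ✗
w5: ◇p is F, ◇¬□p is F. ✗
w6: ◇p is F, ◇¬□p is F. ✗
— 2 worlds.
For □¬(¬◇¬p ∨ p):
w0: successors {w1, w3, w5}; ¬(¬◇¬p ∨ p) there: w1:F, w3:F, w5:F. ✗
w1: successors {w2, w4}; ¬(¬◇¬p ∨ p) there: w2:F, w4:F. ✗
w2: no successors, so □¬(¬◇¬p ∨ p) holds vacuously. ✓
w3: no successors, so □¬(¬◇¬p ∨ p) holds vacuously. ✓
w4: no successors, so □¬(¬◇¬p ∨ p) holds vacuously. ✓
w5: no successors, so □¬(¬◇¬p ∨ p) holds vacuously. ✓
w6: no successors, so □¬(¬◇¬p ∨ p) holds vacuously. ✓
— 5 worlds.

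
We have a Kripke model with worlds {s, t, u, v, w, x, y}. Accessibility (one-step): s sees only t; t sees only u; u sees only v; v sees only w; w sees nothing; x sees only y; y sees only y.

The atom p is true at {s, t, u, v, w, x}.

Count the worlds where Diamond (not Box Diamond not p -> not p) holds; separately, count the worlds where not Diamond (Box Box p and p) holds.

For Diamond (not Box Diamond not p -> not p):
s: successors {t}; not Box Diamond not p -> not p there: t:F. ✗
t: successors {u}; not Box Diamond not p -> not p there: u:F. ✗
u: successors {v}; not Box Diamond not p -> not p there: v:F. ✗
v: successors {w}; not Box Diamond not p -> not p there: w:T. ✓
w: no successors, so Diamond (not Box Diamond not p -> not p) fails. ✗
x: successors {y}; not Box Diamond not p -> not p there: y:T. ✓
y: successors {y}; not Box Diamond not p -> not p there: y:T. ✓
— 3 worlds.
For not Diamond (Box Box p and p):
s: Diamond (Box Box p and p) is T. ✗
t: Diamond (Box Box p and p) is T. ✗
u: Diamond (Box Box p and p) is T. ✗
v: Diamond (Box Box p and p) is T. ✗
w: Diamond (Box Box p and p) is F. ✓
x: Diamond (Box Box p and p) is F. ✓
y: Diamond (Box Box p and p) is F. ✓
— 3 worlds.

3 and 3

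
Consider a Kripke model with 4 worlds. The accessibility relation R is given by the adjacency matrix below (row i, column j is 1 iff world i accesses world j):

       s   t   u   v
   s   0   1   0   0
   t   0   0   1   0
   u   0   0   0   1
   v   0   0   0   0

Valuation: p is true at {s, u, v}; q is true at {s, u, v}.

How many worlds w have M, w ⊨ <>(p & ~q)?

s: successors {t}; p & ~q there: t:F. ✗
t: successors {u}; p & ~q there: u:F. ✗
u: successors {v}; p & ~q there: v:F. ✗
v: no successors, so <>(p & ~q) fails. ✗
Satisfying worlds: ∅.

0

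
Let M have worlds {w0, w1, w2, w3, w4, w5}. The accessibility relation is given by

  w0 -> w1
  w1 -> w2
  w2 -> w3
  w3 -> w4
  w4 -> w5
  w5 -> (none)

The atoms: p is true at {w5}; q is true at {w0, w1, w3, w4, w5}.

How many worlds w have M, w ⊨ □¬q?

w0: successors {w1}; ¬q there: w1:F. ✗
w1: successors {w2}; ¬q there: w2:T. ✓
w2: successors {w3}; ¬q there: w3:F. ✗
w3: successors {w4}; ¬q there: w4:F. ✗
w4: successors {w5}; ¬q there: w5:F. ✗
w5: no successors, so □¬q holds vacuously. ✓
Satisfying worlds: {w1, w5}.

2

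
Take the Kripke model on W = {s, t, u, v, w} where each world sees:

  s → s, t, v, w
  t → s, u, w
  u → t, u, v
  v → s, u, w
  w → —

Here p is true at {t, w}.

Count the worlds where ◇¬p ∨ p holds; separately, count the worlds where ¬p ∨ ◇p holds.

For ◇¬p ∨ p:
s: ◇¬p is T, p is F. ✓
t: ◇¬p is T, p is T. ✓
u: ◇¬p is T, p is F. ✓
v: ◇¬p is T, p is F. ✓
w: ◇¬p is F, p is T. ✓
— 5 worlds.
For ¬p ∨ ◇p:
s: ¬p is T, ◇p is T. ✓
t: ¬p is F, ◇p is T. ✓
u: ¬p is T, ◇p is T. ✓
v: ¬p is T, ◇p is T. ✓
w: ¬p is F, ◇p is F. ✗
— 4 worlds.

5 and 4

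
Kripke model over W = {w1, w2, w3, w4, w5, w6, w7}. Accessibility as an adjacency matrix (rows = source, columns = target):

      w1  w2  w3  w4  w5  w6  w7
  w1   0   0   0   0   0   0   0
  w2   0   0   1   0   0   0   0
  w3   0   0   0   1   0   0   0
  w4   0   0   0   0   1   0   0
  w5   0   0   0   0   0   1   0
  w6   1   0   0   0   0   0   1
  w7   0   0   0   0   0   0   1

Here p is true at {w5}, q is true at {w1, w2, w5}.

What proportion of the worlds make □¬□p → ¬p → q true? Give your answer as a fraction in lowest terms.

w1: □¬□p is T, ¬p → q is T. ✓
w2: □¬□p is T, ¬p → q is T. ✓
w3: □¬□p is F, ¬p → q is F. ✓
w4: □¬□p is T, ¬p → q is F. ✗
w5: □¬□p is T, ¬p → q is T. ✓
w6: □¬□p is F, ¬p → q is F. ✓
w7: □¬□p is T, ¬p → q is F. ✗
That's 5 of 7 worlds, so 5/7.

5/7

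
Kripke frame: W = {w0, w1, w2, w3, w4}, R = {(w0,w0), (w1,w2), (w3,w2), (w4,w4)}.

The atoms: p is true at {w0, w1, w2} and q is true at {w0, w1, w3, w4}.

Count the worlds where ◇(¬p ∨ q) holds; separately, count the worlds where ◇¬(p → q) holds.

2 and 2

For ◇(¬p ∨ q):
w0: successors {w0}; ¬p ∨ q there: w0:T. ✓
w1: successors {w2}; ¬p ∨ q there: w2:F. ✗
w2: no successors, so ◇(¬p ∨ q) fails. ✗
w3: successors {w2}; ¬p ∨ q there: w2:F. ✗
w4: successors {w4}; ¬p ∨ q there: w4:T. ✓
— 2 worlds.
For ◇¬(p → q):
w0: successors {w0}; ¬(p → q) there: w0:F. ✗
w1: successors {w2}; ¬(p → q) there: w2:T. ✓
w2: no successors, so ◇¬(p → q) fails. ✗
w3: successors {w2}; ¬(p → q) there: w2:T. ✓
w4: successors {w4}; ¬(p → q) there: w4:F. ✗
— 2 worlds.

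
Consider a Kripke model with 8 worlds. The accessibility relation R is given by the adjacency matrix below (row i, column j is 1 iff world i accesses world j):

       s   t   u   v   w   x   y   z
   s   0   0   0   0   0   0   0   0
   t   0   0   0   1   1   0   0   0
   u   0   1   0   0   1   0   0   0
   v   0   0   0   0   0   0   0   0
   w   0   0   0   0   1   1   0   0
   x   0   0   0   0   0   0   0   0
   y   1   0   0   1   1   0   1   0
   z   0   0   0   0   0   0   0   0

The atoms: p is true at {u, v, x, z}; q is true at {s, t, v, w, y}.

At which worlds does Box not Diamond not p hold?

{s, v, x, z}

s: no successors, so Box not Diamond not p holds vacuously. ✓
t: successors {v, w}; not Diamond not p there: v:T, w:F. ✗
u: successors {t, w}; not Diamond not p there: t:F, w:F. ✗
v: no successors, so Box not Diamond not p holds vacuously. ✓
w: successors {w, x}; not Diamond not p there: w:F, x:T. ✗
x: no successors, so Box not Diamond not p holds vacuously. ✓
y: successors {s, v, w, y}; not Diamond not p there: s:T, v:T, w:F, y:F. ✗
z: no successors, so Box not Diamond not p holds vacuously. ✓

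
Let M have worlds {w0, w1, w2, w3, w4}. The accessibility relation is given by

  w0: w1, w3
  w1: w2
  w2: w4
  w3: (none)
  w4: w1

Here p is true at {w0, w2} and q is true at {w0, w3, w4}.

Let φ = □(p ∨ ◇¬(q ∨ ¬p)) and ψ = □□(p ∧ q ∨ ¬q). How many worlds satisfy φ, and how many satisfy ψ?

For □(p ∨ ◇¬(q ∨ ¬p)):
w0: successors {w1, w3}; p ∨ ◇¬(q ∨ ¬p) there: w1:T, w3:F. ✗
w1: successors {w2}; p ∨ ◇¬(q ∨ ¬p) there: w2:T. ✓
w2: successors {w4}; p ∨ ◇¬(q ∨ ¬p) there: w4:F. ✗
w3: no successors, so □(p ∨ ◇¬(q ∨ ¬p)) holds vacuously. ✓
w4: successors {w1}; p ∨ ◇¬(q ∨ ¬p) there: w1:T. ✓
— 3 worlds.
For □□(p ∧ q ∨ ¬q):
w0: successors {w1, w3}; □(p ∧ q ∨ ¬q) there: w1:T, w3:T. ✓
w1: successors {w2}; □(p ∧ q ∨ ¬q) there: w2:F. ✗
w2: successors {w4}; □(p ∧ q ∨ ¬q) there: w4:T. ✓
w3: no successors, so □□(p ∧ q ∨ ¬q) holds vacuously. ✓
w4: successors {w1}; □(p ∧ q ∨ ¬q) there: w1:T. ✓
— 4 worlds.

3 and 4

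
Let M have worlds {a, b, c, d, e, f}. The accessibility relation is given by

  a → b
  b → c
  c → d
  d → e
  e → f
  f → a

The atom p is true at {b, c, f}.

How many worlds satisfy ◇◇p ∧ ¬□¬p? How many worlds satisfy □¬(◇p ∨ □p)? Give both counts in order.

For ◇◇p ∧ ¬□¬p:
a: ◇◇p is T, ¬□¬p is T. ✓
b: ◇◇p is F, ¬□¬p is T. ✗
c: ◇◇p is F, ¬□¬p is F. ✗
d: ◇◇p is T, ¬□¬p is F. ✗
e: ◇◇p is F, ¬□¬p is T. ✗
f: ◇◇p is T, ¬□¬p is F. ✗
— 1 world.
For □¬(◇p ∨ □p):
a: successors {b}; ¬(◇p ∨ □p) there: b:F. ✗
b: successors {c}; ¬(◇p ∨ □p) there: c:T. ✓
c: successors {d}; ¬(◇p ∨ □p) there: d:T. ✓
d: successors {e}; ¬(◇p ∨ □p) there: e:F. ✗
e: successors {f}; ¬(◇p ∨ □p) there: f:T. ✓
f: successors {a}; ¬(◇p ∨ □p) there: a:F. ✗
— 3 worlds.

1 and 3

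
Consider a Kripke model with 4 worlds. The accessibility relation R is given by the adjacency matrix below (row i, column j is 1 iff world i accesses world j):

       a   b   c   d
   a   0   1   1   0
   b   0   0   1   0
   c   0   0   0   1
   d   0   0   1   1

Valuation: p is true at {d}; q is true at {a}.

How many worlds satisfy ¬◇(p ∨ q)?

a: ◇(p ∨ q) is F. ✓
b: ◇(p ∨ q) is F. ✓
c: ◇(p ∨ q) is T. ✗
d: ◇(p ∨ q) is T. ✗
Satisfying worlds: {a, b}.

2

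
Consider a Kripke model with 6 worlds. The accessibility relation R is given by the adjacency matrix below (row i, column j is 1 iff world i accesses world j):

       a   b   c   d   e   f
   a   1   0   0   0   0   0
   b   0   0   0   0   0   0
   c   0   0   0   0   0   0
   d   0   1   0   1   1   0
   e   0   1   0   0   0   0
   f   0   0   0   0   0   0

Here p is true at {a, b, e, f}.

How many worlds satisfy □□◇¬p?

4

a: successors {a}; □◇¬p there: a:F. ✗
b: no successors, so □□◇¬p holds vacuously. ✓
c: no successors, so □□◇¬p holds vacuously. ✓
d: successors {b, d, e}; □◇¬p there: b:T, d:F, e:F. ✗
e: successors {b}; □◇¬p there: b:T. ✓
f: no successors, so □□◇¬p holds vacuously. ✓
Satisfying worlds: {b, c, e, f}.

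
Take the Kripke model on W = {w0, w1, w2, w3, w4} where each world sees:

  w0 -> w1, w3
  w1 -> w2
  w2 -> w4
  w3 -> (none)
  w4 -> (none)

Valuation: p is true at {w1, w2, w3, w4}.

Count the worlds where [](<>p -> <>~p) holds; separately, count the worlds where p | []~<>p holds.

For [](<>p -> <>~p):
w0: successors {w1, w3}; <>p -> <>~p there: w1:F, w3:T. ✗
w1: successors {w2}; <>p -> <>~p there: w2:F. ✗
w2: successors {w4}; <>p -> <>~p there: w4:T. ✓
w3: no successors, so [](<>p -> <>~p) holds vacuously. ✓
w4: no successors, so [](<>p -> <>~p) holds vacuously. ✓
— 3 worlds.
For p | []~<>p:
w0: p is F, []~<>p is F. ✗
w1: p is T, []~<>p is F. ✓
w2: p is T, []~<>p is T. ✓
w3: p is T, []~<>p is T. ✓
w4: p is T, []~<>p is T. ✓
— 4 worlds.

3 and 4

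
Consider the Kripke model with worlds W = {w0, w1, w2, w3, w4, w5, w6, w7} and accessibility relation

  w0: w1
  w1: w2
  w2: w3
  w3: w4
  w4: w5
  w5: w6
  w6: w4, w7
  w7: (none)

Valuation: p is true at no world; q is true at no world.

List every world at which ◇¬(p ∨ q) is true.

{w0, w1, w2, w3, w4, w5, w6}

w0: successors {w1}; ¬(p ∨ q) there: w1:T. ✓
w1: successors {w2}; ¬(p ∨ q) there: w2:T. ✓
w2: successors {w3}; ¬(p ∨ q) there: w3:T. ✓
w3: successors {w4}; ¬(p ∨ q) there: w4:T. ✓
w4: successors {w5}; ¬(p ∨ q) there: w5:T. ✓
w5: successors {w6}; ¬(p ∨ q) there: w6:T. ✓
w6: successors {w4, w7}; ¬(p ∨ q) there: w4:T, w7:T. ✓
w7: no successors, so ◇¬(p ∨ q) fails. ✗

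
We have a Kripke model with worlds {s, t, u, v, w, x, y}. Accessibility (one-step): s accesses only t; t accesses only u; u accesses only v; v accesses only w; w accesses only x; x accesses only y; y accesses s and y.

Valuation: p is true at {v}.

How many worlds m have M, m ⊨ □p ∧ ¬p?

1

s: □p is F, ¬p is T. ✗
t: □p is F, ¬p is T. ✗
u: □p is T, ¬p is T. ✓
v: □p is F, ¬p is F. ✗
w: □p is F, ¬p is T. ✗
x: □p is F, ¬p is T. ✗
y: □p is F, ¬p is T. ✗
Satisfying worlds: {u}.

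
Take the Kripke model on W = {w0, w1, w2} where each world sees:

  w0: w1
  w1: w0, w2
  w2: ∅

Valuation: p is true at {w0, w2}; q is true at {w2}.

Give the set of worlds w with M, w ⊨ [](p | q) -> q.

w0: [](p | q) is F, q is F. ✓
w1: [](p | q) is T, q is F. ✗
w2: [](p | q) is T, q is T. ✓

{w0, w2}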